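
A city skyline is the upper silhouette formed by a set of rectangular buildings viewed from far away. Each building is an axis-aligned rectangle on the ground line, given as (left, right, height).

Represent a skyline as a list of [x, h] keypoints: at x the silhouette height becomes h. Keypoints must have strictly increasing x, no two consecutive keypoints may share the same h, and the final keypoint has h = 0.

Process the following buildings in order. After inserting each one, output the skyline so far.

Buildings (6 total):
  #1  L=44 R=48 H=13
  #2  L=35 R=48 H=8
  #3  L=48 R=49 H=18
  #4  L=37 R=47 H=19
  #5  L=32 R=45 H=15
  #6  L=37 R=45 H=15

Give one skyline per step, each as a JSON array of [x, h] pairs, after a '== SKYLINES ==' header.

== SKYLINES ==
[[44,13],[48,0]]
[[35,8],[44,13],[48,0]]
[[35,8],[44,13],[48,18],[49,0]]
[[35,8],[37,19],[47,13],[48,18],[49,0]]
[[32,15],[37,19],[47,13],[48,18],[49,0]]
[[32,15],[37,19],[47,13],[48,18],[49,0]]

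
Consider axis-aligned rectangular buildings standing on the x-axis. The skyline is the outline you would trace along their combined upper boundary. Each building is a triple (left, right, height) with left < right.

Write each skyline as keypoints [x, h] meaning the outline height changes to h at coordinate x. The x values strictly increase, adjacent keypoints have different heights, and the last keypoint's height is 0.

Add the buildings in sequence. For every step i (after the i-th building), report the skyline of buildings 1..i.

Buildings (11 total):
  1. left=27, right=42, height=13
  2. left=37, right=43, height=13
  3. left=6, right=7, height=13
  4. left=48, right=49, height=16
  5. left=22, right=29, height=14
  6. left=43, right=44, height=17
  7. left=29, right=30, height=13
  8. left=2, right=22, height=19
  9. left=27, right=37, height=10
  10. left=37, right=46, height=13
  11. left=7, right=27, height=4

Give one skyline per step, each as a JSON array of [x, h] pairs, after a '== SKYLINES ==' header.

== SKYLINES ==
[[27,13],[42,0]]
[[27,13],[43,0]]
[[6,13],[7,0],[27,13],[43,0]]
[[6,13],[7,0],[27,13],[43,0],[48,16],[49,0]]
[[6,13],[7,0],[22,14],[29,13],[43,0],[48,16],[49,0]]
[[6,13],[7,0],[22,14],[29,13],[43,17],[44,0],[48,16],[49,0]]
[[6,13],[7,0],[22,14],[29,13],[43,17],[44,0],[48,16],[49,0]]
[[2,19],[22,14],[29,13],[43,17],[44,0],[48,16],[49,0]]
[[2,19],[22,14],[29,13],[43,17],[44,0],[48,16],[49,0]]
[[2,19],[22,14],[29,13],[43,17],[44,13],[46,0],[48,16],[49,0]]
[[2,19],[22,14],[29,13],[43,17],[44,13],[46,0],[48,16],[49,0]]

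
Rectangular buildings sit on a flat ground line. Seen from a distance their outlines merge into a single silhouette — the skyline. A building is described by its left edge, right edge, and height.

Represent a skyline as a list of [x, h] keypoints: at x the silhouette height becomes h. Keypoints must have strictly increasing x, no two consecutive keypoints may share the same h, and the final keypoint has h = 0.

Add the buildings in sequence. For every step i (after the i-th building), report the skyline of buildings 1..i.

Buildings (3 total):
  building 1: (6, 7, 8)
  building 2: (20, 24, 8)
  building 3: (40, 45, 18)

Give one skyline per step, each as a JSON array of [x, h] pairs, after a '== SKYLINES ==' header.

== SKYLINES ==
[[6,8],[7,0]]
[[6,8],[7,0],[20,8],[24,0]]
[[6,8],[7,0],[20,8],[24,0],[40,18],[45,0]]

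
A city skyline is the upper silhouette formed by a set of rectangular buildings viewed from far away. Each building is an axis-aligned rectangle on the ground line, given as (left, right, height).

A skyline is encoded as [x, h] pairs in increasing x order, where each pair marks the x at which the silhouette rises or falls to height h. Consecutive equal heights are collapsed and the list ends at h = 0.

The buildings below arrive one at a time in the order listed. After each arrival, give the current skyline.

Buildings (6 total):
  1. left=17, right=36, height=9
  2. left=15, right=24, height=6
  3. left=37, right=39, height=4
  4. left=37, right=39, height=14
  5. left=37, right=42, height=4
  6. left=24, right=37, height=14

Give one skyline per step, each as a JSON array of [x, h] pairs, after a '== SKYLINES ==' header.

== SKYLINES ==
[[17,9],[36,0]]
[[15,6],[17,9],[36,0]]
[[15,6],[17,9],[36,0],[37,4],[39,0]]
[[15,6],[17,9],[36,0],[37,14],[39,0]]
[[15,6],[17,9],[36,0],[37,14],[39,4],[42,0]]
[[15,6],[17,9],[24,14],[39,4],[42,0]]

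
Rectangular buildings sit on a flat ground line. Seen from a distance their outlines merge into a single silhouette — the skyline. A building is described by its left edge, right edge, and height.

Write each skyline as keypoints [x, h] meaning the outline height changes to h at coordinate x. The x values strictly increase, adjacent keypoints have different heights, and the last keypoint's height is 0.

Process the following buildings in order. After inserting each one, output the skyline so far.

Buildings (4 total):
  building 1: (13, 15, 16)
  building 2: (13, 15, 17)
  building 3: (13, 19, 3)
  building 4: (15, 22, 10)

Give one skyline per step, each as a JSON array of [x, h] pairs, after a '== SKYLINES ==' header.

== SKYLINES ==
[[13,16],[15,0]]
[[13,17],[15,0]]
[[13,17],[15,3],[19,0]]
[[13,17],[15,10],[22,0]]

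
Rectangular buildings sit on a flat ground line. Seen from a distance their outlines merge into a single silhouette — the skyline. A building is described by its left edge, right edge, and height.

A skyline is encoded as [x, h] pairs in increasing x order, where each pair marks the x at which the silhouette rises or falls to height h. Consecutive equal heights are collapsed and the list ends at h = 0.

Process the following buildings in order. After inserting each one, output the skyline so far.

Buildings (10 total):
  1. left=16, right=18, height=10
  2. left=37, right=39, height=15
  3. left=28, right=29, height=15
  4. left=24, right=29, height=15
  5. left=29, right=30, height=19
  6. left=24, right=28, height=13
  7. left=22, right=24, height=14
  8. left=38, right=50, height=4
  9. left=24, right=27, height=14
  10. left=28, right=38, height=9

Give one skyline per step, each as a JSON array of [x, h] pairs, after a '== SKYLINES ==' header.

== SKYLINES ==
[[16,10],[18,0]]
[[16,10],[18,0],[37,15],[39,0]]
[[16,10],[18,0],[28,15],[29,0],[37,15],[39,0]]
[[16,10],[18,0],[24,15],[29,0],[37,15],[39,0]]
[[16,10],[18,0],[24,15],[29,19],[30,0],[37,15],[39,0]]
[[16,10],[18,0],[24,15],[29,19],[30,0],[37,15],[39,0]]
[[16,10],[18,0],[22,14],[24,15],[29,19],[30,0],[37,15],[39,0]]
[[16,10],[18,0],[22,14],[24,15],[29,19],[30,0],[37,15],[39,4],[50,0]]
[[16,10],[18,0],[22,14],[24,15],[29,19],[30,0],[37,15],[39,4],[50,0]]
[[16,10],[18,0],[22,14],[24,15],[29,19],[30,9],[37,15],[39,4],[50,0]]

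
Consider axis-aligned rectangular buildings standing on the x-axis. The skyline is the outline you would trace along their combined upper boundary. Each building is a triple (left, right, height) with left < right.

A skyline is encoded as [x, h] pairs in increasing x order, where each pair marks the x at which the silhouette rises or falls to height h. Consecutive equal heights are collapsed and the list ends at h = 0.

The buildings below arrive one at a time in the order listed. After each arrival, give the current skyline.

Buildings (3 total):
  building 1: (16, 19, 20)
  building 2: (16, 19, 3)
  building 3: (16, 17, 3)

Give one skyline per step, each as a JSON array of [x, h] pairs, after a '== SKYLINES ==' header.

== SKYLINES ==
[[16,20],[19,0]]
[[16,20],[19,0]]
[[16,20],[19,0]]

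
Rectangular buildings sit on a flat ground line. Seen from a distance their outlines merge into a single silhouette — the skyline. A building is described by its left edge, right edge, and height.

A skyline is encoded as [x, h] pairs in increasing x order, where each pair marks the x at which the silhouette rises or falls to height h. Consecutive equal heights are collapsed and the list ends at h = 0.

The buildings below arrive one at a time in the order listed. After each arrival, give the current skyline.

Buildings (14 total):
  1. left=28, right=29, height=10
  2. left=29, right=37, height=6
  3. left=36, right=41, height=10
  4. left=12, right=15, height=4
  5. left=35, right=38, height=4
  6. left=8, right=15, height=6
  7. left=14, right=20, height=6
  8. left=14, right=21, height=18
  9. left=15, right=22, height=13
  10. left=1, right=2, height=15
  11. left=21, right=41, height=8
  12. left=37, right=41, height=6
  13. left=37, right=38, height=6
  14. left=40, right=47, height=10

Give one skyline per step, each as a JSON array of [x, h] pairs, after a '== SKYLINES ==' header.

== SKYLINES ==
[[28,10],[29,0]]
[[28,10],[29,6],[37,0]]
[[28,10],[29,6],[36,10],[41,0]]
[[12,4],[15,0],[28,10],[29,6],[36,10],[41,0]]
[[12,4],[15,0],[28,10],[29,6],[36,10],[41,0]]
[[8,6],[15,0],[28,10],[29,6],[36,10],[41,0]]
[[8,6],[20,0],[28,10],[29,6],[36,10],[41,0]]
[[8,6],[14,18],[21,0],[28,10],[29,6],[36,10],[41,0]]
[[8,6],[14,18],[21,13],[22,0],[28,10],[29,6],[36,10],[41,0]]
[[1,15],[2,0],[8,6],[14,18],[21,13],[22,0],[28,10],[29,6],[36,10],[41,0]]
[[1,15],[2,0],[8,6],[14,18],[21,13],[22,8],[28,10],[29,8],[36,10],[41,0]]
[[1,15],[2,0],[8,6],[14,18],[21,13],[22,8],[28,10],[29,8],[36,10],[41,0]]
[[1,15],[2,0],[8,6],[14,18],[21,13],[22,8],[28,10],[29,8],[36,10],[41,0]]
[[1,15],[2,0],[8,6],[14,18],[21,13],[22,8],[28,10],[29,8],[36,10],[47,0]]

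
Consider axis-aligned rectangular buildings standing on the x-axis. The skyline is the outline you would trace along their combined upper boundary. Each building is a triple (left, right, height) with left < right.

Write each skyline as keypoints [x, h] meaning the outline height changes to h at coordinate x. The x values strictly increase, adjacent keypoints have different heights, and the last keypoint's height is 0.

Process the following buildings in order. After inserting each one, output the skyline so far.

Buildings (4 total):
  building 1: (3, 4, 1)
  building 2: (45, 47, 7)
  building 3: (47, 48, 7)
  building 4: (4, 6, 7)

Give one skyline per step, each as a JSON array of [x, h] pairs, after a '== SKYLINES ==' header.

== SKYLINES ==
[[3,1],[4,0]]
[[3,1],[4,0],[45,7],[47,0]]
[[3,1],[4,0],[45,7],[48,0]]
[[3,1],[4,7],[6,0],[45,7],[48,0]]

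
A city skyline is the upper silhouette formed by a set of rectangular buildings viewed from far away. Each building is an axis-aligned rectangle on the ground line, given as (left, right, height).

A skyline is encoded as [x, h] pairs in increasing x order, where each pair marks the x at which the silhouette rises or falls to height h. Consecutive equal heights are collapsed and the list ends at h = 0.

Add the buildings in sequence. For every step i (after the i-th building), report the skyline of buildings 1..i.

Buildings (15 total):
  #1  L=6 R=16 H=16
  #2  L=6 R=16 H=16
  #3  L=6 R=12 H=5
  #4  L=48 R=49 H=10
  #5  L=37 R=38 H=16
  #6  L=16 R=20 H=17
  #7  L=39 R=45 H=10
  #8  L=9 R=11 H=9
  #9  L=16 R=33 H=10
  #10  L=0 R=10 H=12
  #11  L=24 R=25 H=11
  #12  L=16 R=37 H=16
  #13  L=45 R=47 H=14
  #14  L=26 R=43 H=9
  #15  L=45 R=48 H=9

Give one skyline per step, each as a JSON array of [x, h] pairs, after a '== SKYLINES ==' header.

== SKYLINES ==
[[6,16],[16,0]]
[[6,16],[16,0]]
[[6,16],[16,0]]
[[6,16],[16,0],[48,10],[49,0]]
[[6,16],[16,0],[37,16],[38,0],[48,10],[49,0]]
[[6,16],[16,17],[20,0],[37,16],[38,0],[48,10],[49,0]]
[[6,16],[16,17],[20,0],[37,16],[38,0],[39,10],[45,0],[48,10],[49,0]]
[[6,16],[16,17],[20,0],[37,16],[38,0],[39,10],[45,0],[48,10],[49,0]]
[[6,16],[16,17],[20,10],[33,0],[37,16],[38,0],[39,10],[45,0],[48,10],[49,0]]
[[0,12],[6,16],[16,17],[20,10],[33,0],[37,16],[38,0],[39,10],[45,0],[48,10],[49,0]]
[[0,12],[6,16],[16,17],[20,10],[24,11],[25,10],[33,0],[37,16],[38,0],[39,10],[45,0],[48,10],[49,0]]
[[0,12],[6,16],[16,17],[20,16],[38,0],[39,10],[45,0],[48,10],[49,0]]
[[0,12],[6,16],[16,17],[20,16],[38,0],[39,10],[45,14],[47,0],[48,10],[49,0]]
[[0,12],[6,16],[16,17],[20,16],[38,9],[39,10],[45,14],[47,0],[48,10],[49,0]]
[[0,12],[6,16],[16,17],[20,16],[38,9],[39,10],[45,14],[47,9],[48,10],[49,0]]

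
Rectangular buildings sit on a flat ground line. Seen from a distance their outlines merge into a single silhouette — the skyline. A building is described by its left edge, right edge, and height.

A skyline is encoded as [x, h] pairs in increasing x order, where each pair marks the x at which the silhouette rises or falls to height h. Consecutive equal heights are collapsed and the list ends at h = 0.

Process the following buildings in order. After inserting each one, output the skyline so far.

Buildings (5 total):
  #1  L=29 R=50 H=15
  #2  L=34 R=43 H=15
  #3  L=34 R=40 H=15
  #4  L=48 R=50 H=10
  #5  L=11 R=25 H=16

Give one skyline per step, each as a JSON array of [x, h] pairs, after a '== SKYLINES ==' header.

== SKYLINES ==
[[29,15],[50,0]]
[[29,15],[50,0]]
[[29,15],[50,0]]
[[29,15],[50,0]]
[[11,16],[25,0],[29,15],[50,0]]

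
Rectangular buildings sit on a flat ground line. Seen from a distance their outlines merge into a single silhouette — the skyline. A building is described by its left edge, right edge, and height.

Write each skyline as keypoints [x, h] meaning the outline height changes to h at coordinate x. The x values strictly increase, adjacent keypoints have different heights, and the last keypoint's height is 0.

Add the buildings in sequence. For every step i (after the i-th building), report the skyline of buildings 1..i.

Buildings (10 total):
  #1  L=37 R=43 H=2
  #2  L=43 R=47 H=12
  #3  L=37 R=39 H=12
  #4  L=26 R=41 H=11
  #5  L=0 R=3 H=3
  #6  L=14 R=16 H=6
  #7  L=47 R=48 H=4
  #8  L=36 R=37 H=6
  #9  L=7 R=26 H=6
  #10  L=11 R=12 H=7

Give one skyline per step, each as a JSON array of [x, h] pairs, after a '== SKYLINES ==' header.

== SKYLINES ==
[[37,2],[43,0]]
[[37,2],[43,12],[47,0]]
[[37,12],[39,2],[43,12],[47,0]]
[[26,11],[37,12],[39,11],[41,2],[43,12],[47,0]]
[[0,3],[3,0],[26,11],[37,12],[39,11],[41,2],[43,12],[47,0]]
[[0,3],[3,0],[14,6],[16,0],[26,11],[37,12],[39,11],[41,2],[43,12],[47,0]]
[[0,3],[3,0],[14,6],[16,0],[26,11],[37,12],[39,11],[41,2],[43,12],[47,4],[48,0]]
[[0,3],[3,0],[14,6],[16,0],[26,11],[37,12],[39,11],[41,2],[43,12],[47,4],[48,0]]
[[0,3],[3,0],[7,6],[26,11],[37,12],[39,11],[41,2],[43,12],[47,4],[48,0]]
[[0,3],[3,0],[7,6],[11,7],[12,6],[26,11],[37,12],[39,11],[41,2],[43,12],[47,4],[48,0]]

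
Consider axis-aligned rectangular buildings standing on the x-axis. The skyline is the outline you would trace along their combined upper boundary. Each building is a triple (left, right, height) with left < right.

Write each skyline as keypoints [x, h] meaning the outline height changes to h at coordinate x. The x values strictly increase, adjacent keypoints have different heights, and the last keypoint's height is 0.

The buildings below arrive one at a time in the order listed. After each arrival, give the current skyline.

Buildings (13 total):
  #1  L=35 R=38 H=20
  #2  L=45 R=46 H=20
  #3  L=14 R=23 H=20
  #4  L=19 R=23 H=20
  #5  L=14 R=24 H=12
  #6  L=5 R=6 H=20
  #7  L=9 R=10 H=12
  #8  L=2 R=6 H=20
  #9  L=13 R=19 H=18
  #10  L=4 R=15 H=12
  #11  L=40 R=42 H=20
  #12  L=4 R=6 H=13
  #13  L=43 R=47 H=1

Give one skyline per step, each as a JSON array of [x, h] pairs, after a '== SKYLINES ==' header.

== SKYLINES ==
[[35,20],[38,0]]
[[35,20],[38,0],[45,20],[46,0]]
[[14,20],[23,0],[35,20],[38,0],[45,20],[46,0]]
[[14,20],[23,0],[35,20],[38,0],[45,20],[46,0]]
[[14,20],[23,12],[24,0],[35,20],[38,0],[45,20],[46,0]]
[[5,20],[6,0],[14,20],[23,12],[24,0],[35,20],[38,0],[45,20],[46,0]]
[[5,20],[6,0],[9,12],[10,0],[14,20],[23,12],[24,0],[35,20],[38,0],[45,20],[46,0]]
[[2,20],[6,0],[9,12],[10,0],[14,20],[23,12],[24,0],[35,20],[38,0],[45,20],[46,0]]
[[2,20],[6,0],[9,12],[10,0],[13,18],[14,20],[23,12],[24,0],[35,20],[38,0],[45,20],[46,0]]
[[2,20],[6,12],[13,18],[14,20],[23,12],[24,0],[35,20],[38,0],[45,20],[46,0]]
[[2,20],[6,12],[13,18],[14,20],[23,12],[24,0],[35,20],[38,0],[40,20],[42,0],[45,20],[46,0]]
[[2,20],[6,12],[13,18],[14,20],[23,12],[24,0],[35,20],[38,0],[40,20],[42,0],[45,20],[46,0]]
[[2,20],[6,12],[13,18],[14,20],[23,12],[24,0],[35,20],[38,0],[40,20],[42,0],[43,1],[45,20],[46,1],[47,0]]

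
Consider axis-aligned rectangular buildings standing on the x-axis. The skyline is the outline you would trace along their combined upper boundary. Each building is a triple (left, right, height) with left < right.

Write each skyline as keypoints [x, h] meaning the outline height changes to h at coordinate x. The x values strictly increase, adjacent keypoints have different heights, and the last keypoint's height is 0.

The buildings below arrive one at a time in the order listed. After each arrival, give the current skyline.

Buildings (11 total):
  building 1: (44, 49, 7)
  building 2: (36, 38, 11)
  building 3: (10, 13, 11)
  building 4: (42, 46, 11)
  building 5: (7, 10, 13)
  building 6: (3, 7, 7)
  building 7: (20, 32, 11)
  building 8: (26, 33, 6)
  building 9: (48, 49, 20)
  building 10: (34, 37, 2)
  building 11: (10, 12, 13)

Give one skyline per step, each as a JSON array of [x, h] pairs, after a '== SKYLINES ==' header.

== SKYLINES ==
[[44,7],[49,0]]
[[36,11],[38,0],[44,7],[49,0]]
[[10,11],[13,0],[36,11],[38,0],[44,7],[49,0]]
[[10,11],[13,0],[36,11],[38,0],[42,11],[46,7],[49,0]]
[[7,13],[10,11],[13,0],[36,11],[38,0],[42,11],[46,7],[49,0]]
[[3,7],[7,13],[10,11],[13,0],[36,11],[38,0],[42,11],[46,7],[49,0]]
[[3,7],[7,13],[10,11],[13,0],[20,11],[32,0],[36,11],[38,0],[42,11],[46,7],[49,0]]
[[3,7],[7,13],[10,11],[13,0],[20,11],[32,6],[33,0],[36,11],[38,0],[42,11],[46,7],[49,0]]
[[3,7],[7,13],[10,11],[13,0],[20,11],[32,6],[33,0],[36,11],[38,0],[42,11],[46,7],[48,20],[49,0]]
[[3,7],[7,13],[10,11],[13,0],[20,11],[32,6],[33,0],[34,2],[36,11],[38,0],[42,11],[46,7],[48,20],[49,0]]
[[3,7],[7,13],[12,11],[13,0],[20,11],[32,6],[33,0],[34,2],[36,11],[38,0],[42,11],[46,7],[48,20],[49,0]]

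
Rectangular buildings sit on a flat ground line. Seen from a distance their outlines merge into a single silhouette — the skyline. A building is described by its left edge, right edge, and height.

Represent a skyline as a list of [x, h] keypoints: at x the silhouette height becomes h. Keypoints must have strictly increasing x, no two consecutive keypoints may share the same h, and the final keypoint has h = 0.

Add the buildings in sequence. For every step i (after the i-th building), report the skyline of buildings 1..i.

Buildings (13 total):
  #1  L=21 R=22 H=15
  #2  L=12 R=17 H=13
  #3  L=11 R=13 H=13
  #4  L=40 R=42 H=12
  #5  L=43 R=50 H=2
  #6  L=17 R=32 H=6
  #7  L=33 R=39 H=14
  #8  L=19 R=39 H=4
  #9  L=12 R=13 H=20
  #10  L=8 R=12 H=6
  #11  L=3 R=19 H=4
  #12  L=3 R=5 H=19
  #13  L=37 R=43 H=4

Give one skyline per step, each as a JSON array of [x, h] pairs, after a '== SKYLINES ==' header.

== SKYLINES ==
[[21,15],[22,0]]
[[12,13],[17,0],[21,15],[22,0]]
[[11,13],[17,0],[21,15],[22,0]]
[[11,13],[17,0],[21,15],[22,0],[40,12],[42,0]]
[[11,13],[17,0],[21,15],[22,0],[40,12],[42,0],[43,2],[50,0]]
[[11,13],[17,6],[21,15],[22,6],[32,0],[40,12],[42,0],[43,2],[50,0]]
[[11,13],[17,6],[21,15],[22,6],[32,0],[33,14],[39,0],[40,12],[42,0],[43,2],[50,0]]
[[11,13],[17,6],[21,15],[22,6],[32,4],[33,14],[39,0],[40,12],[42,0],[43,2],[50,0]]
[[11,13],[12,20],[13,13],[17,6],[21,15],[22,6],[32,4],[33,14],[39,0],[40,12],[42,0],[43,2],[50,0]]
[[8,6],[11,13],[12,20],[13,13],[17,6],[21,15],[22,6],[32,4],[33,14],[39,0],[40,12],[42,0],[43,2],[50,0]]
[[3,4],[8,6],[11,13],[12,20],[13,13],[17,6],[21,15],[22,6],[32,4],[33,14],[39,0],[40,12],[42,0],[43,2],[50,0]]
[[3,19],[5,4],[8,6],[11,13],[12,20],[13,13],[17,6],[21,15],[22,6],[32,4],[33,14],[39,0],[40,12],[42,0],[43,2],[50,0]]
[[3,19],[5,4],[8,6],[11,13],[12,20],[13,13],[17,6],[21,15],[22,6],[32,4],[33,14],[39,4],[40,12],[42,4],[43,2],[50,0]]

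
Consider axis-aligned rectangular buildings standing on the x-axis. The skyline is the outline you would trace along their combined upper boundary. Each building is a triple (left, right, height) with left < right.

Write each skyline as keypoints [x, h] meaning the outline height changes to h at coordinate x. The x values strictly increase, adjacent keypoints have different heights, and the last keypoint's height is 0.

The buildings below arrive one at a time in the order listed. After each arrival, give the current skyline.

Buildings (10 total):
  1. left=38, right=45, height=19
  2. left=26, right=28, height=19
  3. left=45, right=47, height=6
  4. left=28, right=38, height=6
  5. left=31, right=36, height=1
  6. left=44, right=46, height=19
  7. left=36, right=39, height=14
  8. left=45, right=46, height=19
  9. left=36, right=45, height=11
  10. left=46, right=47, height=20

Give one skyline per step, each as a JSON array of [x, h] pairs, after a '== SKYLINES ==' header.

== SKYLINES ==
[[38,19],[45,0]]
[[26,19],[28,0],[38,19],[45,0]]
[[26,19],[28,0],[38,19],[45,6],[47,0]]
[[26,19],[28,6],[38,19],[45,6],[47,0]]
[[26,19],[28,6],[38,19],[45,6],[47,0]]
[[26,19],[28,6],[38,19],[46,6],[47,0]]
[[26,19],[28,6],[36,14],[38,19],[46,6],[47,0]]
[[26,19],[28,6],[36,14],[38,19],[46,6],[47,0]]
[[26,19],[28,6],[36,14],[38,19],[46,6],[47,0]]
[[26,19],[28,6],[36,14],[38,19],[46,20],[47,0]]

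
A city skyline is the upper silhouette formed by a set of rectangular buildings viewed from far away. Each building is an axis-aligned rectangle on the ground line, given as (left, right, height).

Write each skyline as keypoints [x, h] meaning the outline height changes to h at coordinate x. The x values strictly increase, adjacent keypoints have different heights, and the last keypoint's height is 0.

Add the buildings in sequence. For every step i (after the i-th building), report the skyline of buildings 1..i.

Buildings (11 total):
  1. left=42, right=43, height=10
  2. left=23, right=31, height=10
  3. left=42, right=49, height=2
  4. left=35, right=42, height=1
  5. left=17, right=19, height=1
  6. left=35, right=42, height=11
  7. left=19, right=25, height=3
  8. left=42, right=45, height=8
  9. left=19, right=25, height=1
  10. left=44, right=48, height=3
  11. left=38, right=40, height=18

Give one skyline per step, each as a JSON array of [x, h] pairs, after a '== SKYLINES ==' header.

== SKYLINES ==
[[42,10],[43,0]]
[[23,10],[31,0],[42,10],[43,0]]
[[23,10],[31,0],[42,10],[43,2],[49,0]]
[[23,10],[31,0],[35,1],[42,10],[43,2],[49,0]]
[[17,1],[19,0],[23,10],[31,0],[35,1],[42,10],[43,2],[49,0]]
[[17,1],[19,0],[23,10],[31,0],[35,11],[42,10],[43,2],[49,0]]
[[17,1],[19,3],[23,10],[31,0],[35,11],[42,10],[43,2],[49,0]]
[[17,1],[19,3],[23,10],[31,0],[35,11],[42,10],[43,8],[45,2],[49,0]]
[[17,1],[19,3],[23,10],[31,0],[35,11],[42,10],[43,8],[45,2],[49,0]]
[[17,1],[19,3],[23,10],[31,0],[35,11],[42,10],[43,8],[45,3],[48,2],[49,0]]
[[17,1],[19,3],[23,10],[31,0],[35,11],[38,18],[40,11],[42,10],[43,8],[45,3],[48,2],[49,0]]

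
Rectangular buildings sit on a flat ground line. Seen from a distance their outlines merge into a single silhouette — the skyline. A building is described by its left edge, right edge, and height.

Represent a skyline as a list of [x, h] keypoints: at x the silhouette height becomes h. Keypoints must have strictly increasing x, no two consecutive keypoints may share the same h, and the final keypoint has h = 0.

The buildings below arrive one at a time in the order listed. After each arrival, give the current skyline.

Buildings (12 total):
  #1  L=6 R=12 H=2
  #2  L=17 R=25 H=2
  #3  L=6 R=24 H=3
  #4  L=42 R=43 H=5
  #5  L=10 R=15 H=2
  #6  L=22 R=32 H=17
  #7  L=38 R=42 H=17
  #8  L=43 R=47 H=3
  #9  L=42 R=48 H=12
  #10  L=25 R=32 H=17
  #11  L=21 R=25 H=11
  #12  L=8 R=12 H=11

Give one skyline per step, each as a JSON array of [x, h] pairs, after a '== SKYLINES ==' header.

== SKYLINES ==
[[6,2],[12,0]]
[[6,2],[12,0],[17,2],[25,0]]
[[6,3],[24,2],[25,0]]
[[6,3],[24,2],[25,0],[42,5],[43,0]]
[[6,3],[24,2],[25,0],[42,5],[43,0]]
[[6,3],[22,17],[32,0],[42,5],[43,0]]
[[6,3],[22,17],[32,0],[38,17],[42,5],[43,0]]
[[6,3],[22,17],[32,0],[38,17],[42,5],[43,3],[47,0]]
[[6,3],[22,17],[32,0],[38,17],[42,12],[48,0]]
[[6,3],[22,17],[32,0],[38,17],[42,12],[48,0]]
[[6,3],[21,11],[22,17],[32,0],[38,17],[42,12],[48,0]]
[[6,3],[8,11],[12,3],[21,11],[22,17],[32,0],[38,17],[42,12],[48,0]]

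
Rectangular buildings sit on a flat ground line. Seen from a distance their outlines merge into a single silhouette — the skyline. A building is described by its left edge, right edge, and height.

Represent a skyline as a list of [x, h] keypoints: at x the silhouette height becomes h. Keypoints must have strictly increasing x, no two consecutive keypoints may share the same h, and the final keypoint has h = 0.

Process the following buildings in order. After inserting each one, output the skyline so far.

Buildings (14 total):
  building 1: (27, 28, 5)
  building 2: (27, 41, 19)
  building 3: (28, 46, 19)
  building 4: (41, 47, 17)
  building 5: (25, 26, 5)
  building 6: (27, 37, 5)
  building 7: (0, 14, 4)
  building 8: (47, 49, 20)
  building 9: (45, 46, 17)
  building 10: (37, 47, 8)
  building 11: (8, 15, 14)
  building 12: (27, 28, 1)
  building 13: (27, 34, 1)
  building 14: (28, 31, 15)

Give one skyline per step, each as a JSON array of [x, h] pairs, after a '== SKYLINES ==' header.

== SKYLINES ==
[[27,5],[28,0]]
[[27,19],[41,0]]
[[27,19],[46,0]]
[[27,19],[46,17],[47,0]]
[[25,5],[26,0],[27,19],[46,17],[47,0]]
[[25,5],[26,0],[27,19],[46,17],[47,0]]
[[0,4],[14,0],[25,5],[26,0],[27,19],[46,17],[47,0]]
[[0,4],[14,0],[25,5],[26,0],[27,19],[46,17],[47,20],[49,0]]
[[0,4],[14,0],[25,5],[26,0],[27,19],[46,17],[47,20],[49,0]]
[[0,4],[14,0],[25,5],[26,0],[27,19],[46,17],[47,20],[49,0]]
[[0,4],[8,14],[15,0],[25,5],[26,0],[27,19],[46,17],[47,20],[49,0]]
[[0,4],[8,14],[15,0],[25,5],[26,0],[27,19],[46,17],[47,20],[49,0]]
[[0,4],[8,14],[15,0],[25,5],[26,0],[27,19],[46,17],[47,20],[49,0]]
[[0,4],[8,14],[15,0],[25,5],[26,0],[27,19],[46,17],[47,20],[49,0]]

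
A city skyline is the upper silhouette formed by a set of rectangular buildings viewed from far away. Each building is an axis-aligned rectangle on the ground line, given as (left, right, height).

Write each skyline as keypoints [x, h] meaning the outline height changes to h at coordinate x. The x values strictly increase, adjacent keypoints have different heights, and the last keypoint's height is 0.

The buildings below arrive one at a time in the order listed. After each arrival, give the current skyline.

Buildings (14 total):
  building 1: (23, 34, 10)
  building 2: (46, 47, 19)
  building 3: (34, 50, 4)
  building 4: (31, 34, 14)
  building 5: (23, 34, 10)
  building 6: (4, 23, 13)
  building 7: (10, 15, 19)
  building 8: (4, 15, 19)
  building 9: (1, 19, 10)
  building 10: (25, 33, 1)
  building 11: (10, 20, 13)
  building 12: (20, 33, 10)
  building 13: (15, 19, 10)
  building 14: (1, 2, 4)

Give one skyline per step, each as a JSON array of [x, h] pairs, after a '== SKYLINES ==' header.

== SKYLINES ==
[[23,10],[34,0]]
[[23,10],[34,0],[46,19],[47,0]]
[[23,10],[34,4],[46,19],[47,4],[50,0]]
[[23,10],[31,14],[34,4],[46,19],[47,4],[50,0]]
[[23,10],[31,14],[34,4],[46,19],[47,4],[50,0]]
[[4,13],[23,10],[31,14],[34,4],[46,19],[47,4],[50,0]]
[[4,13],[10,19],[15,13],[23,10],[31,14],[34,4],[46,19],[47,4],[50,0]]
[[4,19],[15,13],[23,10],[31,14],[34,4],[46,19],[47,4],[50,0]]
[[1,10],[4,19],[15,13],[23,10],[31,14],[34,4],[46,19],[47,4],[50,0]]
[[1,10],[4,19],[15,13],[23,10],[31,14],[34,4],[46,19],[47,4],[50,0]]
[[1,10],[4,19],[15,13],[23,10],[31,14],[34,4],[46,19],[47,4],[50,0]]
[[1,10],[4,19],[15,13],[23,10],[31,14],[34,4],[46,19],[47,4],[50,0]]
[[1,10],[4,19],[15,13],[23,10],[31,14],[34,4],[46,19],[47,4],[50,0]]
[[1,10],[4,19],[15,13],[23,10],[31,14],[34,4],[46,19],[47,4],[50,0]]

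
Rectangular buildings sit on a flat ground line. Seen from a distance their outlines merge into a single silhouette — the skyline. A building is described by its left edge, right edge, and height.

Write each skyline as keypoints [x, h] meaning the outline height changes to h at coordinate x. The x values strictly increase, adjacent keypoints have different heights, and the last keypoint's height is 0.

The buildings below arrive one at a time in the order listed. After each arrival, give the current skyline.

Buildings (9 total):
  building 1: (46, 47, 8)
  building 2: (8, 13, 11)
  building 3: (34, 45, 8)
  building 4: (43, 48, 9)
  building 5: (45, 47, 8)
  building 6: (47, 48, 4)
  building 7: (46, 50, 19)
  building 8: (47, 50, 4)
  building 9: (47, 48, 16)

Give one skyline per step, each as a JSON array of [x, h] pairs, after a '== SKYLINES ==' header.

== SKYLINES ==
[[46,8],[47,0]]
[[8,11],[13,0],[46,8],[47,0]]
[[8,11],[13,0],[34,8],[45,0],[46,8],[47,0]]
[[8,11],[13,0],[34,8],[43,9],[48,0]]
[[8,11],[13,0],[34,8],[43,9],[48,0]]
[[8,11],[13,0],[34,8],[43,9],[48,0]]
[[8,11],[13,0],[34,8],[43,9],[46,19],[50,0]]
[[8,11],[13,0],[34,8],[43,9],[46,19],[50,0]]
[[8,11],[13,0],[34,8],[43,9],[46,19],[50,0]]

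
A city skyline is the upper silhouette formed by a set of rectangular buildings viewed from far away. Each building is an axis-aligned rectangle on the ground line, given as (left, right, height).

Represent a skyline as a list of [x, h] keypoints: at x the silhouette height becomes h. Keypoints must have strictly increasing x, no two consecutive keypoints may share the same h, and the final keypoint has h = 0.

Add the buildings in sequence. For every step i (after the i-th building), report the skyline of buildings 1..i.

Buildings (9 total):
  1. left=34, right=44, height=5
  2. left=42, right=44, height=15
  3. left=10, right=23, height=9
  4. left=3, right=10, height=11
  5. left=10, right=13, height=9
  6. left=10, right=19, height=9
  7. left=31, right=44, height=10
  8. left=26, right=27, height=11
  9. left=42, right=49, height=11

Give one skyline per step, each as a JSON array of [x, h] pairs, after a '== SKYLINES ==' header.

== SKYLINES ==
[[34,5],[44,0]]
[[34,5],[42,15],[44,0]]
[[10,9],[23,0],[34,5],[42,15],[44,0]]
[[3,11],[10,9],[23,0],[34,5],[42,15],[44,0]]
[[3,11],[10,9],[23,0],[34,5],[42,15],[44,0]]
[[3,11],[10,9],[23,0],[34,5],[42,15],[44,0]]
[[3,11],[10,9],[23,0],[31,10],[42,15],[44,0]]
[[3,11],[10,9],[23,0],[26,11],[27,0],[31,10],[42,15],[44,0]]
[[3,11],[10,9],[23,0],[26,11],[27,0],[31,10],[42,15],[44,11],[49,0]]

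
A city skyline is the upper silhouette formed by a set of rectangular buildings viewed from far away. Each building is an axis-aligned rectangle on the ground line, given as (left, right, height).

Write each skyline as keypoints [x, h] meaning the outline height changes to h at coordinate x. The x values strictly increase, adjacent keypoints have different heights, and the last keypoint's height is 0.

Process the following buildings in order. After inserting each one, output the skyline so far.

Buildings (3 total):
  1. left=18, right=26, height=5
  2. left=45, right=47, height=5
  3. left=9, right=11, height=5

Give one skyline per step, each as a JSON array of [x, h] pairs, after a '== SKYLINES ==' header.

== SKYLINES ==
[[18,5],[26,0]]
[[18,5],[26,0],[45,5],[47,0]]
[[9,5],[11,0],[18,5],[26,0],[45,5],[47,0]]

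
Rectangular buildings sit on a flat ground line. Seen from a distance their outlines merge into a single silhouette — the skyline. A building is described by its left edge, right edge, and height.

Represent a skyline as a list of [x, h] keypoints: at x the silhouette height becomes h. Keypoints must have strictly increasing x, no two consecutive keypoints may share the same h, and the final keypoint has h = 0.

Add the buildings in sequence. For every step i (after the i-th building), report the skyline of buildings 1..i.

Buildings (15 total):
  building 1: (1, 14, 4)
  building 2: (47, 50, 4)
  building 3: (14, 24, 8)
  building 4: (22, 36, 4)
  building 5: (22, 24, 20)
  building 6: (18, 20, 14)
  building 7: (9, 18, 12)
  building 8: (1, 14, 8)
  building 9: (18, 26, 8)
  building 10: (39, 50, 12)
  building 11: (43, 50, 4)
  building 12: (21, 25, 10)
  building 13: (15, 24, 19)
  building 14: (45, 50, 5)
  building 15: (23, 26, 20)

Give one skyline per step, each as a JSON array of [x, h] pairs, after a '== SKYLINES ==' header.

== SKYLINES ==
[[1,4],[14,0]]
[[1,4],[14,0],[47,4],[50,0]]
[[1,4],[14,8],[24,0],[47,4],[50,0]]
[[1,4],[14,8],[24,4],[36,0],[47,4],[50,0]]
[[1,4],[14,8],[22,20],[24,4],[36,0],[47,4],[50,0]]
[[1,4],[14,8],[18,14],[20,8],[22,20],[24,4],[36,0],[47,4],[50,0]]
[[1,4],[9,12],[18,14],[20,8],[22,20],[24,4],[36,0],[47,4],[50,0]]
[[1,8],[9,12],[18,14],[20,8],[22,20],[24,4],[36,0],[47,4],[50,0]]
[[1,8],[9,12],[18,14],[20,8],[22,20],[24,8],[26,4],[36,0],[47,4],[50,0]]
[[1,8],[9,12],[18,14],[20,8],[22,20],[24,8],[26,4],[36,0],[39,12],[50,0]]
[[1,8],[9,12],[18,14],[20,8],[22,20],[24,8],[26,4],[36,0],[39,12],[50,0]]
[[1,8],[9,12],[18,14],[20,8],[21,10],[22,20],[24,10],[25,8],[26,4],[36,0],[39,12],[50,0]]
[[1,8],[9,12],[15,19],[22,20],[24,10],[25,8],[26,4],[36,0],[39,12],[50,0]]
[[1,8],[9,12],[15,19],[22,20],[24,10],[25,8],[26,4],[36,0],[39,12],[50,0]]
[[1,8],[9,12],[15,19],[22,20],[26,4],[36,0],[39,12],[50,0]]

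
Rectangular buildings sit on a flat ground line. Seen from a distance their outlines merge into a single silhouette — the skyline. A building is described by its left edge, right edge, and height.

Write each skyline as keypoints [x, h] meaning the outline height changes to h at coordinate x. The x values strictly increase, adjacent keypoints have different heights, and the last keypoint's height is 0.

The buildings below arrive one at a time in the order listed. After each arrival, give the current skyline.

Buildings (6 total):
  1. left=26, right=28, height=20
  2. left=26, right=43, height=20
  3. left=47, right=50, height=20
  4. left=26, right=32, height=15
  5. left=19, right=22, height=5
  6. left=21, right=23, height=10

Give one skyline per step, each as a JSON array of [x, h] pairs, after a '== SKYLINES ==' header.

== SKYLINES ==
[[26,20],[28,0]]
[[26,20],[43,0]]
[[26,20],[43,0],[47,20],[50,0]]
[[26,20],[43,0],[47,20],[50,0]]
[[19,5],[22,0],[26,20],[43,0],[47,20],[50,0]]
[[19,5],[21,10],[23,0],[26,20],[43,0],[47,20],[50,0]]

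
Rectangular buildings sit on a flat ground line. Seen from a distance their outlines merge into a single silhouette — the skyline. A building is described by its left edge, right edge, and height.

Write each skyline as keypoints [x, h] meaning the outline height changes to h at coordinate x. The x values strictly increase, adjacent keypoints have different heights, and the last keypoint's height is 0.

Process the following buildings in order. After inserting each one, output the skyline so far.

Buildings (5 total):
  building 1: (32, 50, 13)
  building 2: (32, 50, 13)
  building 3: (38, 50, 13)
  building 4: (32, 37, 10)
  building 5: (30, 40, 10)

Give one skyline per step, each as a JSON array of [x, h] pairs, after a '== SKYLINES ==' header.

== SKYLINES ==
[[32,13],[50,0]]
[[32,13],[50,0]]
[[32,13],[50,0]]
[[32,13],[50,0]]
[[30,10],[32,13],[50,0]]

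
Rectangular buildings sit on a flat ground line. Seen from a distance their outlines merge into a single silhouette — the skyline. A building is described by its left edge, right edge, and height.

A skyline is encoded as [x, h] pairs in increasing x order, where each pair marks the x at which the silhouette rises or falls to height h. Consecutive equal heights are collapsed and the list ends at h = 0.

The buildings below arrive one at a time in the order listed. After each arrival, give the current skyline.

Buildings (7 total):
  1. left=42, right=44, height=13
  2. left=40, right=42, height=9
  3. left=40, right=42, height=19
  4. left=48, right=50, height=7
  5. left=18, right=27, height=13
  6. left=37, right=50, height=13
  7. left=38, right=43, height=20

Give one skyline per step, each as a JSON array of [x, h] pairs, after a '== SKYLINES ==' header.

== SKYLINES ==
[[42,13],[44,0]]
[[40,9],[42,13],[44,0]]
[[40,19],[42,13],[44,0]]
[[40,19],[42,13],[44,0],[48,7],[50,0]]
[[18,13],[27,0],[40,19],[42,13],[44,0],[48,7],[50,0]]
[[18,13],[27,0],[37,13],[40,19],[42,13],[50,0]]
[[18,13],[27,0],[37,13],[38,20],[43,13],[50,0]]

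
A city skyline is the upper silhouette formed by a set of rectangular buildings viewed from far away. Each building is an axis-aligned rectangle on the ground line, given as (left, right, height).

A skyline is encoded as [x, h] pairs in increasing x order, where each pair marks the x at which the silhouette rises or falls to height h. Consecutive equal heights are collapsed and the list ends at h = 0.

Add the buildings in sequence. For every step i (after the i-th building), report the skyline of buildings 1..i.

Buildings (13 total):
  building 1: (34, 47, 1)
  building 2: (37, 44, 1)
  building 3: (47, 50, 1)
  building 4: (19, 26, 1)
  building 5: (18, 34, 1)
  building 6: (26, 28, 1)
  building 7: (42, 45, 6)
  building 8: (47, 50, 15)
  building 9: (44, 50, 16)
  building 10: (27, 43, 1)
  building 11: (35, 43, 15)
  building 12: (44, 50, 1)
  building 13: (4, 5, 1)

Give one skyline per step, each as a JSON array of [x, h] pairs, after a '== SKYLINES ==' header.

== SKYLINES ==
[[34,1],[47,0]]
[[34,1],[47,0]]
[[34,1],[50,0]]
[[19,1],[26,0],[34,1],[50,0]]
[[18,1],[50,0]]
[[18,1],[50,0]]
[[18,1],[42,6],[45,1],[50,0]]
[[18,1],[42,6],[45,1],[47,15],[50,0]]
[[18,1],[42,6],[44,16],[50,0]]
[[18,1],[42,6],[44,16],[50,0]]
[[18,1],[35,15],[43,6],[44,16],[50,0]]
[[18,1],[35,15],[43,6],[44,16],[50,0]]
[[4,1],[5,0],[18,1],[35,15],[43,6],[44,16],[50,0]]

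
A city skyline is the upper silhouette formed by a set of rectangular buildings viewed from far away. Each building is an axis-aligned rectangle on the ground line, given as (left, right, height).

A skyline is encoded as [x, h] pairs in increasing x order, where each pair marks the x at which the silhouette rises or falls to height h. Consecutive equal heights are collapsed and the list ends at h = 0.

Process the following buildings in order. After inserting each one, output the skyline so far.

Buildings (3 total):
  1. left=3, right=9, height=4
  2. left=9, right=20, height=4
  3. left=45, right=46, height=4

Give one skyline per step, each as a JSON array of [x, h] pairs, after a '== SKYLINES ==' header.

== SKYLINES ==
[[3,4],[9,0]]
[[3,4],[20,0]]
[[3,4],[20,0],[45,4],[46,0]]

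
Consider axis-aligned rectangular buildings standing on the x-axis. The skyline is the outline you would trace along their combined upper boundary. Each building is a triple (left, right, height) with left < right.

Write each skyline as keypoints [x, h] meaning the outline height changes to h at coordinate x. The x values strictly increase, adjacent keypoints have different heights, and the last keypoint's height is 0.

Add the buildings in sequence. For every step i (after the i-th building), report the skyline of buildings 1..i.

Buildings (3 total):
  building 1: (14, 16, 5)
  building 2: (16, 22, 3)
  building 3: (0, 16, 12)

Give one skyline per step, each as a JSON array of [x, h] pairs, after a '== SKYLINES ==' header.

== SKYLINES ==
[[14,5],[16,0]]
[[14,5],[16,3],[22,0]]
[[0,12],[16,3],[22,0]]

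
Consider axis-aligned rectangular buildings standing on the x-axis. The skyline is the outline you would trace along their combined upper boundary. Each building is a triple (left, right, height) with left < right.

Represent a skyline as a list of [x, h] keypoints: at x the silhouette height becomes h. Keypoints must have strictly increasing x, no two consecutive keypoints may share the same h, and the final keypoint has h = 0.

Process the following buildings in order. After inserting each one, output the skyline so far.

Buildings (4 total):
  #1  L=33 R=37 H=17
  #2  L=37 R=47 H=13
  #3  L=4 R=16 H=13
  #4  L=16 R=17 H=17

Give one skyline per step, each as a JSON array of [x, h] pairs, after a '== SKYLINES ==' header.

== SKYLINES ==
[[33,17],[37,0]]
[[33,17],[37,13],[47,0]]
[[4,13],[16,0],[33,17],[37,13],[47,0]]
[[4,13],[16,17],[17,0],[33,17],[37,13],[47,0]]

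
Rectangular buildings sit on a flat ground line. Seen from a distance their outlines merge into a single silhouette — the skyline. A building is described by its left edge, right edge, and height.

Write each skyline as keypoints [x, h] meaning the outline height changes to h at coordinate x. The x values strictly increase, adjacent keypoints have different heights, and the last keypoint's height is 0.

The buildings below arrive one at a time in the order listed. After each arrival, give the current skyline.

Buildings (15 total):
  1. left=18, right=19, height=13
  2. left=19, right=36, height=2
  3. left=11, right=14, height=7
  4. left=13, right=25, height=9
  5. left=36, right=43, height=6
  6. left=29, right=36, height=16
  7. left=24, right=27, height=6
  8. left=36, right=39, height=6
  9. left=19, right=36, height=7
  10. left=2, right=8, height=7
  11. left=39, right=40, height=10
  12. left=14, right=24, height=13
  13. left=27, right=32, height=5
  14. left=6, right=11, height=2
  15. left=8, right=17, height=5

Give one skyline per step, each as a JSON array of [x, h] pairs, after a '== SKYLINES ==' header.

== SKYLINES ==
[[18,13],[19,0]]
[[18,13],[19,2],[36,0]]
[[11,7],[14,0],[18,13],[19,2],[36,0]]
[[11,7],[13,9],[18,13],[19,9],[25,2],[36,0]]
[[11,7],[13,9],[18,13],[19,9],[25,2],[36,6],[43,0]]
[[11,7],[13,9],[18,13],[19,9],[25,2],[29,16],[36,6],[43,0]]
[[11,7],[13,9],[18,13],[19,9],[25,6],[27,2],[29,16],[36,6],[43,0]]
[[11,7],[13,9],[18,13],[19,9],[25,6],[27,2],[29,16],[36,6],[43,0]]
[[11,7],[13,9],[18,13],[19,9],[25,7],[29,16],[36,6],[43,0]]
[[2,7],[8,0],[11,7],[13,9],[18,13],[19,9],[25,7],[29,16],[36,6],[43,0]]
[[2,7],[8,0],[11,7],[13,9],[18,13],[19,9],[25,7],[29,16],[36,6],[39,10],[40,6],[43,0]]
[[2,7],[8,0],[11,7],[13,9],[14,13],[24,9],[25,7],[29,16],[36,6],[39,10],[40,6],[43,0]]
[[2,7],[8,0],[11,7],[13,9],[14,13],[24,9],[25,7],[29,16],[36,6],[39,10],[40,6],[43,0]]
[[2,7],[8,2],[11,7],[13,9],[14,13],[24,9],[25,7],[29,16],[36,6],[39,10],[40,6],[43,0]]
[[2,7],[8,5],[11,7],[13,9],[14,13],[24,9],[25,7],[29,16],[36,6],[39,10],[40,6],[43,0]]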